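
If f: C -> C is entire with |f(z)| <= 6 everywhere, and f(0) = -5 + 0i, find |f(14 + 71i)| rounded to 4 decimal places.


Step 1: By Liouville's theorem, a bounded entire function is constant.
Step 2: f(z) = f(0) = -5 + 0i for all z.
Step 3: |f(w)| = |-5 + 0i| = sqrt(25 + 0)
Step 4: = 5.0

5.0


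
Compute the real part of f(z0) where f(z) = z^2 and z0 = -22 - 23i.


Step 1: z0 = -22 - 23i
Step 2: z0^2 = (-22)^2 - (-23)^2 + 1012i
Step 3: real part = 484 - 529 = -45

-45


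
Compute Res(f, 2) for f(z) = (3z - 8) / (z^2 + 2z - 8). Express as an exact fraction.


Step 1: Q(z) = z^2 + 2z - 8 = (z - 2)(z + 4)
Step 2: Q'(z) = 2z + 2
Step 3: Q'(2) = 6, P(2) = -2
Step 4: Res = P(2)/Q'(2) = -2/6 = -1/3

-1/3


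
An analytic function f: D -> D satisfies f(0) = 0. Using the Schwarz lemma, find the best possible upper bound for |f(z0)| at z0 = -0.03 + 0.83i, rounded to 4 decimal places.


Step 1: Schwarz lemma: if f: D -> D is analytic with f(0) = 0, then |f(z)| <= |z| for all z in D, and this is sharp (f(z) = z).
Step 2: |z0|^2 = (-0.03)^2 + 0.83^2 = 0.6898
Step 3: |z0| = sqrt(0.6898) = 0.830542
Step 4: Best bound = |z0| = 0.8305

0.8305


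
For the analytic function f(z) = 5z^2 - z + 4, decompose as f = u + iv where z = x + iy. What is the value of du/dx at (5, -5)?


Step 1: f(z) = 5(x+iy)^2 - (x+iy) + 4
Step 2: u = 5(x^2 - y^2) - x + 4
Step 3: u_x = 10x - 1
Step 4: At (5, -5): u_x = 50 - 1 = 49

49


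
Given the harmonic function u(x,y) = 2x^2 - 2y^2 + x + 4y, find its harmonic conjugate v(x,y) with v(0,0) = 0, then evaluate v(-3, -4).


Step 1: v_x = -u_y = 4y - 4
Step 2: v_y = u_x = 4x + 1
Step 3: v = 4xy - 4x + y + C
Step 4: v(0,0) = 0 => C = 0
Step 5: v(-3, -4) = 56

56


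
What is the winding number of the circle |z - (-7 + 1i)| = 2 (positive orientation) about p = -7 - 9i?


Step 1: Center c = (-7, 1), radius = 2
Step 2: |p - c|^2 = 0^2 + (-10)^2 = 100
Step 3: r^2 = 4
Step 4: |p-c| > r so winding number = 0

0


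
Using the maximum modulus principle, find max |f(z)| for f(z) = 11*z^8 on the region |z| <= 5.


Step 1: On |z| = 5, |f(z)| = 11 * |z|^8 = 11 * 5^8
Step 2: By maximum modulus principle, maximum is on boundary.
Step 3: Maximum = 11 * 390625 = 4296875

4296875


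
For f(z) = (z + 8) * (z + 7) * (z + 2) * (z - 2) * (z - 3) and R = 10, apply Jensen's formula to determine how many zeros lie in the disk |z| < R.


Jensen's formula: (1/2pi)*integral log|f(Re^it)|dt = log|f(0)| + sum_{|a_k|<R} log(R/|a_k|)
Step 1: f(0) = 8 * 7 * 2 * (-2) * (-3) = 672
Step 2: log|f(0)| = log|-8| + log|-7| + log|-2| + log|2| + log|3| = 6.5103
Step 3: Zeros inside |z| < 10: -8, -7, -2, 2, 3
Step 4: Jensen sum = log(10/8) + log(10/7) + log(10/2) + log(10/2) + log(10/3) = 5.0027
Step 5: n(R) = number of terms in the Jensen sum = count of zeros inside |z| < 10 = 5

5


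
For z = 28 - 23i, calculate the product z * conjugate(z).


Step 1: conj(z) = 28 + 23i
Step 2: z * conj(z) = 28^2 + (-23)^2
Step 3: = 784 + 529 = 1313

1313


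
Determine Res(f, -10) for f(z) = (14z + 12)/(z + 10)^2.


Step 1: Pole of order 2 at z = -10
Step 2: Res = lim d/dz [(z + 10)^2 * f(z)] as z -> -10
Step 3: (z + 10)^2 * f(z) = 14z + 12
Step 4: d/dz[14z + 12] = 14

14


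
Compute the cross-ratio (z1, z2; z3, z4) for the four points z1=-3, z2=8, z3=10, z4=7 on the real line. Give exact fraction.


Step 1: (z1-z3)(z2-z4) = (-13) * 1 = -13
Step 2: (z1-z4)(z2-z3) = (-10) * (-2) = 20
Step 3: Cross-ratio = -13/20 = -13/20

-13/20


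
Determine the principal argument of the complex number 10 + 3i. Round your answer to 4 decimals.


Step 1: z = 10 + 3i
Step 2: arg(z) = atan2(3, 10)
Step 3: arg(z) = 0.2915

0.2915


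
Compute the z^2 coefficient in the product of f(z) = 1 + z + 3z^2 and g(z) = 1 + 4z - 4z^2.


Step 1: z^2 term in f*g comes from: (1)*(-4z^2) + (z)*(4z) + (3z^2)*(1)
Step 2: = -4 + 4 + 3
Step 3: = 3

3


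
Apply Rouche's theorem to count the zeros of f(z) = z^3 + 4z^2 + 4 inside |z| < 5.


Step 1: On |z| = 5 the three terms have sizes |z^3| = 5^3 = 125, |4z^2| = 4*5^2 = 100, |4| = 4
Step 2: The dominant term is g(z) = z^3; let h(z) = 4z^2 + 4 so f = g + h
Step 3: On |z| = 5: |g| = 125 and |h| <= 100 + 4 = 104
Step 4: Since 125 > 104, |h| < |g| on |z| = 5, so by Rouche f has the same number of zeros as g inside |z| < 5
Step 5: g(z) = z^3 has 3 zeros (all at the origin) inside |z| < 5. Answer = 3

3


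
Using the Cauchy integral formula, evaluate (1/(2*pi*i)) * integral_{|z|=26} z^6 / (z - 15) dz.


Step 1: f(z) = z^6, a = 15 is inside |z| = 26
Step 2: By Cauchy integral formula: (1/(2pi*i)) * integral = f(a)
Step 3: f(15) = 15^6 = 11390625

11390625


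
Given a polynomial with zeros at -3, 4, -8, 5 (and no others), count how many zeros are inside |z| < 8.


Step 1: Check each root:
  z = -3: |-3| = 3 < 8
  z = 4: |4| = 4 < 8
  z = -8: |-8| = 8 >= 8
  z = 5: |5| = 5 < 8
Step 2: Count = 3

3


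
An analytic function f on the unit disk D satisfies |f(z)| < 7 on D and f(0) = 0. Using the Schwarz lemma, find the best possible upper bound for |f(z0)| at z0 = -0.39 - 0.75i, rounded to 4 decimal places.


Step 1: g = f/7 maps D -> D with g(0) = 0, so by the Schwarz lemma |g(z)| <= |z|, i.e. |f(z)| <= 7|z|; this is sharp (f(z) = 7z).
Step 2: |z0|^2 = (-0.39)^2 + (-0.75)^2 = 0.7146
Step 3: |z0| = sqrt(0.7146) = 0.84534
Step 4: Best bound = 7 * |z0| = 7 * 0.84534 = 5.9174

5.9174


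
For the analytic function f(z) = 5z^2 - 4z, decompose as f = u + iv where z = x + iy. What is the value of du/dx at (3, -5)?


Step 1: f(z) = 5(x+iy)^2 - 4(x+iy) + 0
Step 2: u = 5(x^2 - y^2) - 4x + 0
Step 3: u_x = 10x - 4
Step 4: At (3, -5): u_x = 30 - 4 = 26

26


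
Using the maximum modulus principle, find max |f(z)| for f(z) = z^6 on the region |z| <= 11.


Step 1: On |z| = 11, |f(z)| = |z|^6 = 11^6
Step 2: By maximum modulus principle, maximum is on boundary.
Step 3: Maximum = 1771561 = 1771561

1771561


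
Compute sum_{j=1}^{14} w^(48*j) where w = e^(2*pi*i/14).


Step 1: The sum sum_{j=1}^{n} w^(k*j) equals n if n | k, else 0.
Step 2: Here n = 14, k = 48
Step 3: Does n divide k? 14 | 48 -> False
Step 4: Sum = 0

0


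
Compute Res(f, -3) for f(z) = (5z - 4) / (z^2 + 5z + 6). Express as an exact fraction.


Step 1: Q(z) = z^2 + 5z + 6 = (z + 3)(z + 2)
Step 2: Q'(z) = 2z + 5
Step 3: Q'(-3) = -1, P(-3) = -19
Step 4: Res = P(-3)/Q'(-3) = -19/(-1) = 19

19


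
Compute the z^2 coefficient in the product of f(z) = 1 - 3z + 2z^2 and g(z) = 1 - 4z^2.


Step 1: z^2 term in f*g comes from: (1)*(-4z^2) + (-3z)*(0) + (2z^2)*(1)
Step 2: = -4 + 0 + 2
Step 3: = -2

-2


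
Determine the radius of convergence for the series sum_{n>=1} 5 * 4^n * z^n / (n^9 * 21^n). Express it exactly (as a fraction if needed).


Step 1: General term a_n = 5 * 4^n / (n^9 * 21^n)
Step 2: By the root test, |a_n|^(1/n) = 5^(1/n) * 4 / (n^(9/n) * 21) -> 4/21 as n -> infinity (since 5^(1/n) -> 1 and n^(9/n) -> 1)
Step 3: R = 1/lim|a_n|^(1/n) = 21/4

21/4


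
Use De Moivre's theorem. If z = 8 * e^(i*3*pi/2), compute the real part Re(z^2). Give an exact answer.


Step 1: By De Moivre's theorem, z^2 = 8^2 * e^(i*2*3*pi/2) = 64 * (cos(3*pi) + i*sin(3*pi))
Step 2: |z|^2 = 8^2 = 64
Step 3: Reduce the angle mod 2*pi: 3*pi - 2*pi = pi
Step 4: cos(pi) = -1
Step 5: Re(z^2) = 64 * (-1) = -64

-64


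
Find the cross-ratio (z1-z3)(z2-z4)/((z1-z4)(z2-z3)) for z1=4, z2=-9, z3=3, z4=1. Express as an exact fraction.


Step 1: (z1-z3)(z2-z4) = 1 * (-10) = -10
Step 2: (z1-z4)(z2-z3) = 3 * (-12) = -36
Step 3: Cross-ratio = 10/36 = 5/18

5/18


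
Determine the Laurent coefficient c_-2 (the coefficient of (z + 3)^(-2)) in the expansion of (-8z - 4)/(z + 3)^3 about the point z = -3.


Step 1: Write the numerator in powers of (z + 3): -8z - 4 = -8(z + 3) + (-8*(-3) - 4) = -8(z + 3) + 20
Step 2: Divide by (z + 3)^3: f(z) = 20(z + 3)^(-3) - 8(z + 3)^(-2)
Step 3: This finite sum is the Laurent series of f about z = -3.
Step 4: Coefficient of (z + 3)^(-2) = coefficient of (z + 3) in the re-centred numerator = -8

-8


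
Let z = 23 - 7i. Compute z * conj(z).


Step 1: conj(z) = 23 + 7i
Step 2: z * conj(z) = 23^2 + (-7)^2
Step 3: = 529 + 49 = 578

578


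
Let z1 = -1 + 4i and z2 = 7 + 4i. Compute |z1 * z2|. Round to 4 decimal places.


Step 1: |z1| = sqrt((-1)^2 + 4^2) = sqrt(17)
Step 2: |z2| = sqrt(7^2 + 4^2) = sqrt(65)
Step 3: |z1*z2| = |z1|*|z2| = sqrt(17) * sqrt(65) = sqrt(17 * 65) = sqrt(1105)
Step 4: = 33.2415

33.2415


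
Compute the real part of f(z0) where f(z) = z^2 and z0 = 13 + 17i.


Step 1: z0 = 13 + 17i
Step 2: z0^2 = 13^2 - 17^2 + 442i
Step 3: real part = 169 - 289 = -120

-120


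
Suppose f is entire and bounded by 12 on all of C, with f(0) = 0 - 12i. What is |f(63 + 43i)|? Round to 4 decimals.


Step 1: By Liouville's theorem, a bounded entire function is constant.
Step 2: f(z) = f(0) = 0 - 12i for all z.
Step 3: |f(w)| = |0 - 12i| = sqrt(0 + 144)
Step 4: = 12.0

12.0


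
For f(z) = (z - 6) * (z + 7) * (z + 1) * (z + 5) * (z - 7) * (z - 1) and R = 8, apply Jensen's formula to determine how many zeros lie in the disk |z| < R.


Jensen's formula: (1/2pi)*integral log|f(Re^it)|dt = log|f(0)| + sum_{|a_k|<R} log(R/|a_k|)
Step 1: f(0) = (-6) * 7 * 1 * 5 * (-7) * (-1) = -1470
Step 2: log|f(0)| = log|6| + log|-7| + log|-1| + log|-5| + log|7| + log|1| = 7.293
Step 3: Zeros inside |z| < 8: 6, -7, -1, -5, 7, 1
Step 4: Jensen sum = log(8/6) + log(8/7) + log(8/1) + log(8/5) + log(8/7) + log(8/1) = 5.1836
Step 5: n(R) = number of terms in the Jensen sum = count of zeros inside |z| < 8 = 6

6


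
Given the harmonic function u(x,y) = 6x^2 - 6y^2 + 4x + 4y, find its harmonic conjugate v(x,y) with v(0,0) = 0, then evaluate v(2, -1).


Step 1: v_x = -u_y = 12y - 4
Step 2: v_y = u_x = 12x + 4
Step 3: v = 12xy - 4x + 4y + C
Step 4: v(0,0) = 0 => C = 0
Step 5: v(2, -1) = -36

-36


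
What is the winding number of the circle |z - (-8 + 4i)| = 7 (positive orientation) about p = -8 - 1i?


Step 1: Center c = (-8, 4), radius = 7
Step 2: |p - c|^2 = 0^2 + (-5)^2 = 25
Step 3: r^2 = 49
Step 4: |p-c| < r so winding number = 1

1


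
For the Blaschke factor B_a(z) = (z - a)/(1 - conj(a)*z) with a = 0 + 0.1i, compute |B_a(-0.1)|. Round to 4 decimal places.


Step 1: Numerator z0 - a = -0.1 - (0 + 0.1i) = -0.1 - 0.1i
Step 2: Denominator 1 - conj(a)*z0 = 1 - (0 - 0.1i)*(-0.1) = 1 - 0.01i
Step 3: |z0 - a|^2 = (-0.1)^2 + (-0.1)^2 = 0.02; |1 - conj(a)*z0|^2 = 1^2 + (-0.01)^2 = 1.0001
Step 4: |B_a(-0.1)| = sqrt(0.02 / 1.0001) = sqrt(0.019998)
Step 5: = 0.1414

0.1414


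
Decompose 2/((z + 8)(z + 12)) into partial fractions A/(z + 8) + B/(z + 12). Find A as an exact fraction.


Step 1: Multiply both sides by (z + 8) and set z = -8
Step 2: A = 2 / (-8 + 12)
Step 3: A = 2 / 4
Step 4: A = 1/2

1/2


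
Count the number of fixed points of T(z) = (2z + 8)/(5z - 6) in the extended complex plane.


Step 1: Fixed points satisfy T(z) = z
Step 2: 5z^2 - 8z - 8 = 0
Step 3: Discriminant = (-8)^2 - 4*5*(-8) = 224
Step 4: Number of fixed points = 2

2


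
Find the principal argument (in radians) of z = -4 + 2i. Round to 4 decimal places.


Step 1: z = -4 + 2i
Step 2: arg(z) = atan2(2, -4)
Step 3: arg(z) = 2.6779

2.6779


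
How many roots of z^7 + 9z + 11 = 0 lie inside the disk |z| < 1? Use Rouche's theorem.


Step 1: On |z| = 1 the three terms have sizes |z^7| = 1^7 = 1, |9z| = 9*1 = 9, |11| = 11
Step 2: The dominant term is g(z) = 11; let h(z) = z^7 + 9z so f = g + h
Step 3: On |z| = 1: |g| = 11 and |h| <= 1 + 9 = 10
Step 4: Since 11 > 10, |h| < |g| on |z| = 1, so by Rouche f has the same number of zeros as g inside |z| < 1
Step 5: g(z) = 11 is a nonzero constant with no zeros inside |z| < 1. Answer = 0

0


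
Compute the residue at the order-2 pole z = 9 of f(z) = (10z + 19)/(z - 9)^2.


Step 1: Pole of order 2 at z = 9
Step 2: Res = lim d/dz [(z - 9)^2 * f(z)] as z -> 9
Step 3: (z - 9)^2 * f(z) = 10z + 19
Step 4: d/dz[10z + 19] = 10

10


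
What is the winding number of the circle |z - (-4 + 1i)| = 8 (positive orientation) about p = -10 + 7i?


Step 1: Center c = (-4, 1), radius = 8
Step 2: |p - c|^2 = (-6)^2 + 6^2 = 72
Step 3: r^2 = 64
Step 4: |p-c| > r so winding number = 0

0


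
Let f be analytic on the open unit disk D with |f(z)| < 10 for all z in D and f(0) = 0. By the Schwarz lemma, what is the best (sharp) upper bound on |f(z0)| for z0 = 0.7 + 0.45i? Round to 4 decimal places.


Step 1: g = f/10 maps D -> D with g(0) = 0, so by the Schwarz lemma |g(z)| <= |z|, i.e. |f(z)| <= 10|z|; this is sharp (f(z) = 10z).
Step 2: |z0|^2 = 0.7^2 + 0.45^2 = 0.6925
Step 3: |z0| = sqrt(0.6925) = 0.832166
Step 4: Best bound = 10 * |z0| = 10 * 0.832166 = 8.3217

8.3217


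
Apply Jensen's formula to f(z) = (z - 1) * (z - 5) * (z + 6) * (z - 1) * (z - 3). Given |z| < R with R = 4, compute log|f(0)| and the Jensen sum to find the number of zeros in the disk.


Jensen's formula: (1/2pi)*integral log|f(Re^it)|dt = log|f(0)| + sum_{|a_k|<R} log(R/|a_k|)
Step 1: f(0) = (-1) * (-5) * 6 * (-1) * (-3) = 90
Step 2: log|f(0)| = log|1| + log|5| + log|-6| + log|1| + log|3| = 4.4998
Step 3: Zeros inside |z| < 4: 1, 1, 3
Step 4: Jensen sum = log(4/1) + log(4/1) + log(4/3) = 3.0603
Step 5: n(R) = number of terms in the Jensen sum = count of zeros inside |z| < 4 = 3

3


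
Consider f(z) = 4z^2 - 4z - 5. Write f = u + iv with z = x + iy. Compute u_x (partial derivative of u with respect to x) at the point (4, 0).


Step 1: f(z) = 4(x+iy)^2 - 4(x+iy) - 5
Step 2: u = 4(x^2 - y^2) - 4x - 5
Step 3: u_x = 8x - 4
Step 4: At (4, 0): u_x = 32 - 4 = 28

28


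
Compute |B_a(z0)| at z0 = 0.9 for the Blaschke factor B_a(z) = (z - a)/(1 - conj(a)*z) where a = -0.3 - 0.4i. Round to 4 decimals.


Step 1: Numerator z0 - a = 0.9 - (-0.3 - 0.4i) = 1.2 + 0.4i
Step 2: Denominator 1 - conj(a)*z0 = 1 - (-0.3 + 0.4i)*0.9 = 1.27 - 0.36i
Step 3: |z0 - a|^2 = 1.2^2 + 0.4^2 = 1.6; |1 - conj(a)*z0|^2 = 1.27^2 + (-0.36)^2 = 1.7425
Step 4: |B_a(0.9)| = sqrt(1.6 / 1.7425) = sqrt(0.918221)
Step 5: = 0.9582

0.9582


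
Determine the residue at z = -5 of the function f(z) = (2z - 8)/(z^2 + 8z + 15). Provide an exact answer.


Step 1: Q(z) = z^2 + 8z + 15 = (z + 5)(z + 3)
Step 2: Q'(z) = 2z + 8
Step 3: Q'(-5) = -2, P(-5) = -18
Step 4: Res = P(-5)/Q'(-5) = -18/(-2) = 9

9


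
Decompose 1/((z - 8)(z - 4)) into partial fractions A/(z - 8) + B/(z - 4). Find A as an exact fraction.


Step 1: Multiply both sides by (z - 8) and set z = 8
Step 2: A = 1 / (8 - 4)
Step 3: A = 1 / 4
Step 4: A = 1/4

1/4


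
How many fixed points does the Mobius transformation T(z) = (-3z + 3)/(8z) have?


Step 1: Fixed points satisfy T(z) = z
Step 2: 8z^2 + 3z - 3 = 0
Step 3: Discriminant = 3^2 - 4*8*(-3) = 105
Step 4: Number of fixed points = 2

2


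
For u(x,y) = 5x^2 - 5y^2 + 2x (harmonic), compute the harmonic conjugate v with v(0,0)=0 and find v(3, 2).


Step 1: v_x = -u_y = 10y + 0
Step 2: v_y = u_x = 10x + 2
Step 3: v = 10xy + 2y + C
Step 4: v(0,0) = 0 => C = 0
Step 5: v(3, 2) = 64

64


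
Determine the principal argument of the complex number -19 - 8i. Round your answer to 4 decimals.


Step 1: z = -19 - 8i
Step 2: arg(z) = atan2(-8, -19)
Step 3: arg(z) = -2.7431

-2.7431


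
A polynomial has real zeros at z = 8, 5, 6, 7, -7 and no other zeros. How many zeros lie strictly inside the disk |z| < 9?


Step 1: Check each root:
  z = 8: |8| = 8 < 9
  z = 5: |5| = 5 < 9
  z = 6: |6| = 6 < 9
  z = 7: |7| = 7 < 9
  z = -7: |-7| = 7 < 9
Step 2: Count = 5

5


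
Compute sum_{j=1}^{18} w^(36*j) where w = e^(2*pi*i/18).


Step 1: The sum sum_{j=1}^{n} w^(k*j) equals n if n | k, else 0.
Step 2: Here n = 18, k = 36
Step 3: Does n divide k? 18 | 36 -> True
Step 4: Sum = 18

18


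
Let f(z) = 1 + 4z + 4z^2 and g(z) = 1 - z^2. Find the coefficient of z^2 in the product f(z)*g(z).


Step 1: z^2 term in f*g comes from: (1)*(-z^2) + (4z)*(0) + (4z^2)*(1)
Step 2: = -1 + 0 + 4
Step 3: = 3

3


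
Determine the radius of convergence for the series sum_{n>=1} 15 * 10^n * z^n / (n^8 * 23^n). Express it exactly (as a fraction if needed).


Step 1: General term a_n = 15 * 10^n / (n^8 * 23^n)
Step 2: By the root test, |a_n|^(1/n) = 15^(1/n) * 10 / (n^(8/n) * 23) -> 10/23 as n -> infinity (since 15^(1/n) -> 1 and n^(8/n) -> 1)
Step 3: R = 1/lim|a_n|^(1/n) = 23/10

23/10


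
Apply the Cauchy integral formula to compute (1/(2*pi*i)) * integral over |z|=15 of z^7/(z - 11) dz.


Step 1: f(z) = z^7, a = 11 is inside |z| = 15
Step 2: By Cauchy integral formula: (1/(2pi*i)) * integral = f(a)
Step 3: f(11) = 11^7 = 19487171

19487171


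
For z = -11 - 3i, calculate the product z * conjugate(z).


Step 1: conj(z) = -11 + 3i
Step 2: z * conj(z) = (-11)^2 + (-3)^2
Step 3: = 121 + 9 = 130

130


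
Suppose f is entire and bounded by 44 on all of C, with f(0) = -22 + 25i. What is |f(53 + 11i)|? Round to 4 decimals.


Step 1: By Liouville's theorem, a bounded entire function is constant.
Step 2: f(z) = f(0) = -22 + 25i for all z.
Step 3: |f(w)| = |-22 + 25i| = sqrt(484 + 625)
Step 4: = 33.3017

33.3017


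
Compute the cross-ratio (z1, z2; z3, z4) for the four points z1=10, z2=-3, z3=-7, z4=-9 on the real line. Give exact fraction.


Step 1: (z1-z3)(z2-z4) = 17 * 6 = 102
Step 2: (z1-z4)(z2-z3) = 19 * 4 = 76
Step 3: Cross-ratio = 102/76 = 51/38

51/38


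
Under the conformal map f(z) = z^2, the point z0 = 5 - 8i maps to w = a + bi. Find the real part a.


Step 1: z0 = 5 - 8i
Step 2: z0^2 = 5^2 - (-8)^2 - 80i
Step 3: real part = 25 - 64 = -39

-39


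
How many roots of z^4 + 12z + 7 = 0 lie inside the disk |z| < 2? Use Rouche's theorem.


Step 1: On |z| = 2 the three terms have sizes |z^4| = 2^4 = 16, |12z| = 12*2 = 24, |7| = 7
Step 2: The dominant term is g(z) = 12z; let h(z) = z^4 + 7 so f = g + h
Step 3: On |z| = 2: |g| = 24 and |h| <= 16 + 7 = 23
Step 4: Since 24 > 23, |h| < |g| on |z| = 2, so by Rouche f has the same number of zeros as g inside |z| < 2
Step 5: g(z) = 12z has 1 zero (at the origin, multiplicity 1) inside |z| < 2. Answer = 1

1


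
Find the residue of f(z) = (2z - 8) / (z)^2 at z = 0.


Step 1: Pole of order 2 at z = 0
Step 2: Res = lim d/dz [(z)^2 * f(z)] as z -> 0
Step 3: (z)^2 * f(z) = 2z - 8
Step 4: d/dz[2z - 8] = 2

2


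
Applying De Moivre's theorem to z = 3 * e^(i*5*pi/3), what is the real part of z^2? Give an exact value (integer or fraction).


Step 1: By De Moivre's theorem, z^2 = 3^2 * e^(i*2*5*pi/3) = 9 * (cos(10*pi/3) + i*sin(10*pi/3))
Step 2: |z|^2 = 3^2 = 9
Step 3: Reduce the angle mod 2*pi: 10*pi/3 - 2*pi = 4*pi/3
Step 4: cos(4*pi/3) = -1/2
Step 5: Re(z^2) = 9 * (-1/2) = -9/2

-9/2


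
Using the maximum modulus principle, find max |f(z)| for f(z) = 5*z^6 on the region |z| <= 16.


Step 1: On |z| = 16, |f(z)| = 5 * |z|^6 = 5 * 16^6
Step 2: By maximum modulus principle, maximum is on boundary.
Step 3: Maximum = 5 * 16777216 = 83886080

83886080


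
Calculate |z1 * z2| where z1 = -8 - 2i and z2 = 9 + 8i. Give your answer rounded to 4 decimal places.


Step 1: |z1| = sqrt((-8)^2 + (-2)^2) = sqrt(68)
Step 2: |z2| = sqrt(9^2 + 8^2) = sqrt(145)
Step 3: |z1*z2| = |z1|*|z2| = sqrt(68) * sqrt(145) = sqrt(68 * 145) = sqrt(9860)
Step 4: = 99.2975

99.2975


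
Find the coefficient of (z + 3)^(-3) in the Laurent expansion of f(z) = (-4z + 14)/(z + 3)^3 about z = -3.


Step 1: Write the numerator in powers of (z + 3): -4z + 14 = -4(z + 3) + (-4*(-3) + 14) = -4(z + 3) + 26
Step 2: Divide by (z + 3)^3: f(z) = 26(z + 3)^(-3) - 4(z + 3)^(-2)
Step 3: This finite sum is the Laurent series of f about z = -3.
Step 4: Coefficient of (z + 3)^(-3) = -4*(-3) + 14 = 26

26


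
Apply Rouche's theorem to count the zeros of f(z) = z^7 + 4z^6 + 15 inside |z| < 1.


Step 1: On |z| = 1 the three terms have sizes |z^7| = 1^7 = 1, |4z^6| = 4*1^6 = 4, |15| = 15
Step 2: The dominant term is g(z) = 15; let h(z) = z^7 + 4z^6 so f = g + h
Step 3: On |z| = 1: |g| = 15 and |h| <= 1 + 4 = 5
Step 4: Since 15 > 5, |h| < |g| on |z| = 1, so by Rouche f has the same number of zeros as g inside |z| < 1
Step 5: g(z) = 15 is a nonzero constant with no zeros inside |z| < 1. Answer = 0

0


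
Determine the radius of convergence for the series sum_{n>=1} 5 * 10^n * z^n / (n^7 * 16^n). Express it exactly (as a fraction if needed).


Step 1: General term a_n = 5 * 10^n / (n^7 * 16^n)
Step 2: By the root test, |a_n|^(1/n) = 5^(1/n) * 10 / (n^(7/n) * 16) -> 10/16 as n -> infinity (since 5^(1/n) -> 1 and n^(7/n) -> 1)
Step 3: R = 1/lim|a_n|^(1/n) = 16/10 = 8/5

8/5


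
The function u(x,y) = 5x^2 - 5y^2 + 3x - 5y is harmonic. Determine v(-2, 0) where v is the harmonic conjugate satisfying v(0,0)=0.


Step 1: v_x = -u_y = 10y + 5
Step 2: v_y = u_x = 10x + 3
Step 3: v = 10xy + 5x + 3y + C
Step 4: v(0,0) = 0 => C = 0
Step 5: v(-2, 0) = -10

-10


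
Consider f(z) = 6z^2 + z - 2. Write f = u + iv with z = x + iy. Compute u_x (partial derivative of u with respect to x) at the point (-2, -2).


Step 1: f(z) = 6(x+iy)^2 + (x+iy) - 2
Step 2: u = 6(x^2 - y^2) + x - 2
Step 3: u_x = 12x + 1
Step 4: At (-2, -2): u_x = -24 + 1 = -23

-23


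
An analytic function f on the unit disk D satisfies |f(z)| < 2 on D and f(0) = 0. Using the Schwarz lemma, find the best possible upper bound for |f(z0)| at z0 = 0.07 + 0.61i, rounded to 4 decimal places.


Step 1: g = f/2 maps D -> D with g(0) = 0, so by the Schwarz lemma |g(z)| <= |z|, i.e. |f(z)| <= 2|z|; this is sharp (f(z) = 2z).
Step 2: |z0|^2 = 0.07^2 + 0.61^2 = 0.377
Step 3: |z0| = sqrt(0.377) = 0.614003
Step 4: Best bound = 2 * |z0| = 2 * 0.614003 = 1.228

1.228


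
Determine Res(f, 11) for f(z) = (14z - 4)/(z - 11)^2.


Step 1: Pole of order 2 at z = 11
Step 2: Res = lim d/dz [(z - 11)^2 * f(z)] as z -> 11
Step 3: (z - 11)^2 * f(z) = 14z - 4
Step 4: d/dz[14z - 4] = 14

14


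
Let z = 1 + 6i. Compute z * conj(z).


Step 1: conj(z) = 1 - 6i
Step 2: z * conj(z) = 1^2 + 6^2
Step 3: = 1 + 36 = 37

37


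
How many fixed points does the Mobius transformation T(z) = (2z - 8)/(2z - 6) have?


Step 1: Fixed points satisfy T(z) = z
Step 2: 2z^2 - 8z + 8 = 0
Step 3: Discriminant = (-8)^2 - 4*2*8 = 0
Step 4: Number of fixed points = 1

1


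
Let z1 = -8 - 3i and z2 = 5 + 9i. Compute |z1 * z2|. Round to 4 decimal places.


Step 1: |z1| = sqrt((-8)^2 + (-3)^2) = sqrt(73)
Step 2: |z2| = sqrt(5^2 + 9^2) = sqrt(106)
Step 3: |z1*z2| = |z1|*|z2| = sqrt(73) * sqrt(106) = sqrt(73 * 106) = sqrt(7738)
Step 4: = 87.9659

87.9659


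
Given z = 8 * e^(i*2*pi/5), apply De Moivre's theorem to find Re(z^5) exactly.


Step 1: By De Moivre's theorem, z^5 = 8^5 * e^(i*5*2*pi/5) = 32768 * (cos(2*pi) + i*sin(2*pi))
Step 2: |z|^5 = 8^5 = 32768
Step 3: Reduce the angle mod 2*pi: 2*pi - 2*pi = 0
Step 4: cos(0) = 1
Step 5: Re(z^5) = 32768 * 1 = 32768

32768


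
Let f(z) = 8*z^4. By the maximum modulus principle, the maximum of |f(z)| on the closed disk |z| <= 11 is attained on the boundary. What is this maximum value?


Step 1: On |z| = 11, |f(z)| = 8 * |z|^4 = 8 * 11^4
Step 2: By maximum modulus principle, maximum is on boundary.
Step 3: Maximum = 8 * 14641 = 117128

117128


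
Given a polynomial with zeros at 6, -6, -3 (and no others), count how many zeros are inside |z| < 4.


Step 1: Check each root:
  z = 6: |6| = 6 >= 4
  z = -6: |-6| = 6 >= 4
  z = -3: |-3| = 3 < 4
Step 2: Count = 1

1


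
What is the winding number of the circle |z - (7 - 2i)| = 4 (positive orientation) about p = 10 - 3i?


Step 1: Center c = (7, -2), radius = 4
Step 2: |p - c|^2 = 3^2 + (-1)^2 = 10
Step 3: r^2 = 16
Step 4: |p-c| < r so winding number = 1

1


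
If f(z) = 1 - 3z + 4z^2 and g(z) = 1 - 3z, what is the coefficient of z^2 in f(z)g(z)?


Step 1: z^2 term in f*g comes from: (1)*(0) + (-3z)*(-3z) + (4z^2)*(1)
Step 2: = 0 + 9 + 4
Step 3: = 13

13


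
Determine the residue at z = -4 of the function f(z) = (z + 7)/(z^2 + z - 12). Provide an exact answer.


Step 1: Q(z) = z^2 + z - 12 = (z + 4)(z - 3)
Step 2: Q'(z) = 2z + 1
Step 3: Q'(-4) = -7, P(-4) = 3
Step 4: Res = P(-4)/Q'(-4) = 3/(-7) = -3/7

-3/7


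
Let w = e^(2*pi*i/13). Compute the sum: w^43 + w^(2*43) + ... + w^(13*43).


Step 1: The sum sum_{j=1}^{n} w^(k*j) equals n if n | k, else 0.
Step 2: Here n = 13, k = 43
Step 3: Does n divide k? 13 | 43 -> False
Step 4: Sum = 0

0


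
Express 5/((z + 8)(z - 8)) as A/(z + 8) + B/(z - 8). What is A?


Step 1: Multiply both sides by (z + 8) and set z = -8
Step 2: A = 5 / (-8 - 8)
Step 3: A = 5 / (-16)
Step 4: A = -5/16

-5/16


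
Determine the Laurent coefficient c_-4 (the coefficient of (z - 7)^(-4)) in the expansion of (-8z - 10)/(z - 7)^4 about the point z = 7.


Step 1: Write the numerator in powers of (z - 7): -8z - 10 = -8(z - 7) + (-8*7 - 10) = -8(z - 7) - 66
Step 2: Divide by (z - 7)^4: f(z) = -66(z - 7)^(-4) - 8(z - 7)^(-3)
Step 3: This finite sum is the Laurent series of f about z = 7.
Step 4: Coefficient of (z - 7)^(-4) = -8*7 - 10 = -66

-66


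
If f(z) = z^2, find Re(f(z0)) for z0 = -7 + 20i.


Step 1: z0 = -7 + 20i
Step 2: z0^2 = (-7)^2 - 20^2 - 280i
Step 3: real part = 49 - 400 = -351

-351


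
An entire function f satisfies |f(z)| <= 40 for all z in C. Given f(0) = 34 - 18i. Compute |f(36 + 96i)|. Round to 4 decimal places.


Step 1: By Liouville's theorem, a bounded entire function is constant.
Step 2: f(z) = f(0) = 34 - 18i for all z.
Step 3: |f(w)| = |34 - 18i| = sqrt(1156 + 324)
Step 4: = 38.4708

38.4708


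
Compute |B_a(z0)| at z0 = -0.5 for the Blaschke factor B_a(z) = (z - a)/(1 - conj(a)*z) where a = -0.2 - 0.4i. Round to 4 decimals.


Step 1: Numerator z0 - a = -0.5 - (-0.2 - 0.4i) = -0.3 + 0.4i
Step 2: Denominator 1 - conj(a)*z0 = 1 - (-0.2 + 0.4i)*(-0.5) = 0.9 + 0.2i
Step 3: |z0 - a|^2 = (-0.3)^2 + 0.4^2 = 0.25; |1 - conj(a)*z0|^2 = 0.9^2 + 0.2^2 = 0.85
Step 4: |B_a(-0.5)| = sqrt(0.25 / 0.85) = sqrt(0.294118)
Step 5: = 0.5423

0.5423


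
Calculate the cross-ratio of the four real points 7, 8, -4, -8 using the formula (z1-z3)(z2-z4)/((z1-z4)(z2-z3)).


Step 1: (z1-z3)(z2-z4) = 11 * 16 = 176
Step 2: (z1-z4)(z2-z3) = 15 * 12 = 180
Step 3: Cross-ratio = 176/180 = 44/45

44/45


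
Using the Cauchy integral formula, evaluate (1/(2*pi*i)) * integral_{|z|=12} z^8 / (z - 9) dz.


Step 1: f(z) = z^8, a = 9 is inside |z| = 12
Step 2: By Cauchy integral formula: (1/(2pi*i)) * integral = f(a)
Step 3: f(9) = 9^8 = 43046721

43046721


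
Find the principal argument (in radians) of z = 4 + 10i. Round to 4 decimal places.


Step 1: z = 4 + 10i
Step 2: arg(z) = atan2(10, 4)
Step 3: arg(z) = 1.1903

1.1903


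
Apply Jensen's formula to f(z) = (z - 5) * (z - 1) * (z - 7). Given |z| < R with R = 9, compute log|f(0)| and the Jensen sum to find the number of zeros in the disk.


Jensen's formula: (1/2pi)*integral log|f(Re^it)|dt = log|f(0)| + sum_{|a_k|<R} log(R/|a_k|)
Step 1: f(0) = (-5) * (-1) * (-7) = -35
Step 2: log|f(0)| = log|5| + log|1| + log|7| = 3.5553
Step 3: Zeros inside |z| < 9: 5, 1, 7
Step 4: Jensen sum = log(9/5) + log(9/1) + log(9/7) = 3.0363
Step 5: n(R) = number of terms in the Jensen sum = count of zeros inside |z| < 9 = 3

3


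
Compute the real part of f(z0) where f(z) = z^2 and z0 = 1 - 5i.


Step 1: z0 = 1 - 5i
Step 2: z0^2 = 1^2 - (-5)^2 - 10i
Step 3: real part = 1 - 25 = -24

-24


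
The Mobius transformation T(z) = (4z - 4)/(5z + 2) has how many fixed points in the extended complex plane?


Step 1: Fixed points satisfy T(z) = z
Step 2: 5z^2 - 2z + 4 = 0
Step 3: Discriminant = (-2)^2 - 4*5*4 = -76
Step 4: Number of fixed points = 2

2


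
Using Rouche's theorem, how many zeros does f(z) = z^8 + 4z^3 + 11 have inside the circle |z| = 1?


Step 1: On |z| = 1 the three terms have sizes |z^8| = 1^8 = 1, |4z^3| = 4*1^3 = 4, |11| = 11
Step 2: The dominant term is g(z) = 11; let h(z) = z^8 + 4z^3 so f = g + h
Step 3: On |z| = 1: |g| = 11 and |h| <= 1 + 4 = 5
Step 4: Since 11 > 5, |h| < |g| on |z| = 1, so by Rouche f has the same number of zeros as g inside |z| < 1
Step 5: g(z) = 11 is a nonzero constant with no zeros inside |z| < 1. Answer = 0

0


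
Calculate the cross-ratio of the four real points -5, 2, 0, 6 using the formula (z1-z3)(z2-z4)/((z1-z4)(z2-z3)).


Step 1: (z1-z3)(z2-z4) = (-5) * (-4) = 20
Step 2: (z1-z4)(z2-z3) = (-11) * 2 = -22
Step 3: Cross-ratio = -20/22 = -10/11

-10/11


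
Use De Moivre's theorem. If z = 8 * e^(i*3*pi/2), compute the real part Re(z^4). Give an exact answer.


Step 1: By De Moivre's theorem, z^4 = 8^4 * e^(i*4*3*pi/2) = 4096 * (cos(6*pi) + i*sin(6*pi))
Step 2: |z|^4 = 8^4 = 4096
Step 3: Reduce the angle mod 2*pi: 6*pi - 6*pi = 0
Step 4: cos(0) = 1
Step 5: Re(z^4) = 4096 * 1 = 4096

4096


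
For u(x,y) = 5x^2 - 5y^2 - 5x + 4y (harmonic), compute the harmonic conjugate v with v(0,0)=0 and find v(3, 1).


Step 1: v_x = -u_y = 10y - 4
Step 2: v_y = u_x = 10x - 5
Step 3: v = 10xy - 4x - 5y + C
Step 4: v(0,0) = 0 => C = 0
Step 5: v(3, 1) = 13

13


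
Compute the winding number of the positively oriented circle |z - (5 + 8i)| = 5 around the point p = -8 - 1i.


Step 1: Center c = (5, 8), radius = 5
Step 2: |p - c|^2 = (-13)^2 + (-9)^2 = 250
Step 3: r^2 = 25
Step 4: |p-c| > r so winding number = 0

0


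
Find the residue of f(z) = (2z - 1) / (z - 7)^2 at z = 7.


Step 1: Pole of order 2 at z = 7
Step 2: Res = lim d/dz [(z - 7)^2 * f(z)] as z -> 7
Step 3: (z - 7)^2 * f(z) = 2z - 1
Step 4: d/dz[2z - 1] = 2

2


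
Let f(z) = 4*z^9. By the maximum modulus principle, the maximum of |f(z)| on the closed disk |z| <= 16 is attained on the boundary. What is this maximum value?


Step 1: On |z| = 16, |f(z)| = 4 * |z|^9 = 4 * 16^9
Step 2: By maximum modulus principle, maximum is on boundary.
Step 3: Maximum = 4 * 68719476736 = 274877906944

274877906944


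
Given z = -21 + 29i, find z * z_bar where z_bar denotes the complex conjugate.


Step 1: conj(z) = -21 - 29i
Step 2: z * conj(z) = (-21)^2 + 29^2
Step 3: = 441 + 841 = 1282

1282


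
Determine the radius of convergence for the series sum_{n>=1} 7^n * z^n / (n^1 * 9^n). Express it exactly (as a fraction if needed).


Step 1: General term a_n = 7^n / (n^1 * 9^n)
Step 2: By the root test, |a_n|^(1/n) = 7 / (n^(1/n) * 9) -> 7/9 as n -> infinity (since n^(1/n) -> 1)
Step 3: R = 1/lim|a_n|^(1/n) = 9/7

9/7


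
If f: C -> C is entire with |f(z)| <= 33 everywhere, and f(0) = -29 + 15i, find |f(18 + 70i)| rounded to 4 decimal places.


Step 1: By Liouville's theorem, a bounded entire function is constant.
Step 2: f(z) = f(0) = -29 + 15i for all z.
Step 3: |f(w)| = |-29 + 15i| = sqrt(841 + 225)
Step 4: = 32.6497

32.6497


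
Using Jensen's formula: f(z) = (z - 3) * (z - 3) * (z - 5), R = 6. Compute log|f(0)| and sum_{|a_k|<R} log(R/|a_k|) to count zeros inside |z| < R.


Jensen's formula: (1/2pi)*integral log|f(Re^it)|dt = log|f(0)| + sum_{|a_k|<R} log(R/|a_k|)
Step 1: f(0) = (-3) * (-3) * (-5) = -45
Step 2: log|f(0)| = log|3| + log|3| + log|5| = 3.8067
Step 3: Zeros inside |z| < 6: 3, 3, 5
Step 4: Jensen sum = log(6/3) + log(6/3) + log(6/5) = 1.5686
Step 5: n(R) = number of terms in the Jensen sum = count of zeros inside |z| < 6 = 3

3


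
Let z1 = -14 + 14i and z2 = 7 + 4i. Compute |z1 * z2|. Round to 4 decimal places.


Step 1: |z1| = sqrt((-14)^2 + 14^2) = sqrt(392)
Step 2: |z2| = sqrt(7^2 + 4^2) = sqrt(65)
Step 3: |z1*z2| = |z1|*|z2| = sqrt(392) * sqrt(65) = sqrt(392 * 65) = sqrt(25480)
Step 4: = 159.6246

159.6246


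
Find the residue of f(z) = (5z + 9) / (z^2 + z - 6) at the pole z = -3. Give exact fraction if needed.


Step 1: Q(z) = z^2 + z - 6 = (z + 3)(z - 2)
Step 2: Q'(z) = 2z + 1
Step 3: Q'(-3) = -5, P(-3) = -6
Step 4: Res = P(-3)/Q'(-3) = -6/(-5) = 6/5

6/5


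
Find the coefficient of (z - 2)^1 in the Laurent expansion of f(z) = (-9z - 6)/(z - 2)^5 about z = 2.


Step 1: Write the numerator in powers of (z - 2): -9z - 6 = -9(z - 2) + (-9*2 - 6) = -9(z - 2) - 24
Step 2: Divide by (z - 2)^5: f(z) = -24(z - 2)^(-5) - 9(z - 2)^(-4)
Step 3: This finite sum is the Laurent series of f about z = 2.
Step 4: Only the powers -5 and -4 appear, so the coefficient of (z - 2)^1 = 0

0


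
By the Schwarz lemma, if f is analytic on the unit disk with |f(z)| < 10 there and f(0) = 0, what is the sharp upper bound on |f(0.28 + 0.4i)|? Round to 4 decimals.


Step 1: g = f/10 maps D -> D with g(0) = 0, so by the Schwarz lemma |g(z)| <= |z|, i.e. |f(z)| <= 10|z|; this is sharp (f(z) = 10z).
Step 2: |z0|^2 = 0.28^2 + 0.4^2 = 0.2384
Step 3: |z0| = sqrt(0.2384) = 0.488262
Step 4: Best bound = 10 * |z0| = 10 * 0.488262 = 4.8826

4.8826


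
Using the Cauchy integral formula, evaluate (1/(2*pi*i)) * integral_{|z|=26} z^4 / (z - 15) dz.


Step 1: f(z) = z^4, a = 15 is inside |z| = 26
Step 2: By Cauchy integral formula: (1/(2pi*i)) * integral = f(a)
Step 3: f(15) = 15^4 = 50625

50625


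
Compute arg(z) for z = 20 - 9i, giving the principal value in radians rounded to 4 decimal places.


Step 1: z = 20 - 9i
Step 2: arg(z) = atan2(-9, 20)
Step 3: arg(z) = -0.4229

-0.4229


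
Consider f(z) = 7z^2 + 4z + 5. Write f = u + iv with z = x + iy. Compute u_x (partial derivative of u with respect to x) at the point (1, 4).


Step 1: f(z) = 7(x+iy)^2 + 4(x+iy) + 5
Step 2: u = 7(x^2 - y^2) + 4x + 5
Step 3: u_x = 14x + 4
Step 4: At (1, 4): u_x = 14 + 4 = 18

18


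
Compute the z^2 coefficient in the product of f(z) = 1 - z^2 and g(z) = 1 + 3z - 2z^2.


Step 1: z^2 term in f*g comes from: (1)*(-2z^2) + (0)*(3z) + (-z^2)*(1)
Step 2: = -2 + 0 - 1
Step 3: = -3

-3


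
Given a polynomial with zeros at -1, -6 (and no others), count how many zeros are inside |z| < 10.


Step 1: Check each root:
  z = -1: |-1| = 1 < 10
  z = -6: |-6| = 6 < 10
Step 2: Count = 2

2


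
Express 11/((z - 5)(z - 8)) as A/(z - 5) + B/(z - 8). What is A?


Step 1: Multiply both sides by (z - 5) and set z = 5
Step 2: A = 11 / (5 - 8)
Step 3: A = 11 / (-3)
Step 4: A = -11/3

-11/3


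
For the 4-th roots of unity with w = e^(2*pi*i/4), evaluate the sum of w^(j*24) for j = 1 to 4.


Step 1: The sum sum_{j=1}^{n} w^(k*j) equals n if n | k, else 0.
Step 2: Here n = 4, k = 24
Step 3: Does n divide k? 4 | 24 -> True
Step 4: Sum = 4

4


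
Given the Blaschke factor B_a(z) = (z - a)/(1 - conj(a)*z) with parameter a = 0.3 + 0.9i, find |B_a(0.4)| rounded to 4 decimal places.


Step 1: Numerator z0 - a = 0.4 - (0.3 + 0.9i) = 0.1 - 0.9i
Step 2: Denominator 1 - conj(a)*z0 = 1 - (0.3 - 0.9i)*0.4 = 0.88 + 0.36i
Step 3: |z0 - a|^2 = 0.1^2 + (-0.9)^2 = 0.82; |1 - conj(a)*z0|^2 = 0.88^2 + 0.36^2 = 0.904
Step 4: |B_a(0.4)| = sqrt(0.82 / 0.904) = sqrt(0.90708)
Step 5: = 0.9524

0.9524


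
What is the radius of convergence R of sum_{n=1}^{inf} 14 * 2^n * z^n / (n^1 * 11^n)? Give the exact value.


Step 1: General term a_n = 14 * 2^n / (n^1 * 11^n)
Step 2: By the root test, |a_n|^(1/n) = 14^(1/n) * 2 / (n^(1/n) * 11) -> 2/11 as n -> infinity (since 14^(1/n) -> 1 and n^(1/n) -> 1)
Step 3: R = 1/lim|a_n|^(1/n) = 11/2

11/2


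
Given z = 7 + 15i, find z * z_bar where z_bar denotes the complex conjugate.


Step 1: conj(z) = 7 - 15i
Step 2: z * conj(z) = 7^2 + 15^2
Step 3: = 49 + 225 = 274

274


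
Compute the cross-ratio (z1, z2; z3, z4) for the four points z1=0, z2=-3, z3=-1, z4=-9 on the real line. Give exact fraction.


Step 1: (z1-z3)(z2-z4) = 1 * 6 = 6
Step 2: (z1-z4)(z2-z3) = 9 * (-2) = -18
Step 3: Cross-ratio = -6/18 = -1/3

-1/3


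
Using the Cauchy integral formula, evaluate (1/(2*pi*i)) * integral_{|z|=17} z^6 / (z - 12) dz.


Step 1: f(z) = z^6, a = 12 is inside |z| = 17
Step 2: By Cauchy integral formula: (1/(2pi*i)) * integral = f(a)
Step 3: f(12) = 12^6 = 2985984

2985984


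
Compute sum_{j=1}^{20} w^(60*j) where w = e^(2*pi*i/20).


Step 1: The sum sum_{j=1}^{n} w^(k*j) equals n if n | k, else 0.
Step 2: Here n = 20, k = 60
Step 3: Does n divide k? 20 | 60 -> True
Step 4: Sum = 20

20


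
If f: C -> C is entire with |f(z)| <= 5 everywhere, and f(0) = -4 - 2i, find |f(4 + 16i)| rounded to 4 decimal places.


Step 1: By Liouville's theorem, a bounded entire function is constant.
Step 2: f(z) = f(0) = -4 - 2i for all z.
Step 3: |f(w)| = |-4 - 2i| = sqrt(16 + 4)
Step 4: = 4.4721

4.4721


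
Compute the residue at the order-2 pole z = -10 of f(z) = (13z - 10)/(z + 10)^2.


Step 1: Pole of order 2 at z = -10
Step 2: Res = lim d/dz [(z + 10)^2 * f(z)] as z -> -10
Step 3: (z + 10)^2 * f(z) = 13z - 10
Step 4: d/dz[13z - 10] = 13

13


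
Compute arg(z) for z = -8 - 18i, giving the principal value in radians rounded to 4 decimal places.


Step 1: z = -8 - 18i
Step 2: arg(z) = atan2(-18, -8)
Step 3: arg(z) = -1.989

-1.989


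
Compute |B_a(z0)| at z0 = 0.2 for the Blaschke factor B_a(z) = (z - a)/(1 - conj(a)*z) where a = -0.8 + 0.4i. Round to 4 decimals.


Step 1: Numerator z0 - a = 0.2 - (-0.8 + 0.4i) = 1 - 0.4i
Step 2: Denominator 1 - conj(a)*z0 = 1 - (-0.8 - 0.4i)*0.2 = 1.16 + 0.08i
Step 3: |z0 - a|^2 = 1^2 + (-0.4)^2 = 1.16; |1 - conj(a)*z0|^2 = 1.16^2 + 0.08^2 = 1.352
Step 4: |B_a(0.2)| = sqrt(1.16 / 1.352) = sqrt(0.857988)
Step 5: = 0.9263

0.9263


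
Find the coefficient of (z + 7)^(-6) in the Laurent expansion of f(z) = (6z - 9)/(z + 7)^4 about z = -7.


Step 1: Write the numerator in powers of (z + 7): 6z - 9 = 6(z + 7) + (6*(-7) - 9) = 6(z + 7) - 51
Step 2: Divide by (z + 7)^4: f(z) = -51(z + 7)^(-4) + 6(z + 7)^(-3)
Step 3: This finite sum is the Laurent series of f about z = -7.
Step 4: Only the powers -4 and -3 appear, so the coefficient of (z + 7)^(-6) = 0

0


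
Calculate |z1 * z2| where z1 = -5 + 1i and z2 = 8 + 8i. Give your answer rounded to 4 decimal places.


Step 1: |z1| = sqrt((-5)^2 + 1^2) = sqrt(26)
Step 2: |z2| = sqrt(8^2 + 8^2) = sqrt(128)
Step 3: |z1*z2| = |z1|*|z2| = sqrt(26) * sqrt(128) = sqrt(26 * 128) = sqrt(3328)
Step 4: = 57.6888

57.6888


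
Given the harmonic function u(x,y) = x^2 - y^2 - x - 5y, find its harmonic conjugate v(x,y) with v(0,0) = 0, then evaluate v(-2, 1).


Step 1: v_x = -u_y = 2y + 5
Step 2: v_y = u_x = 2x - 1
Step 3: v = 2xy + 5x - y + C
Step 4: v(0,0) = 0 => C = 0
Step 5: v(-2, 1) = -15

-15


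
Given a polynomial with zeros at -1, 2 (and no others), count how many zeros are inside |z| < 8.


Step 1: Check each root:
  z = -1: |-1| = 1 < 8
  z = 2: |2| = 2 < 8
Step 2: Count = 2

2


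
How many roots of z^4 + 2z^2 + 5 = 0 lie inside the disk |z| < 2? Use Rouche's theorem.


Step 1: On |z| = 2 the three terms have sizes |z^4| = 2^4 = 16, |2z^2| = 2*2^2 = 8, |5| = 5
Step 2: The dominant term is g(z) = z^4; let h(z) = 2z^2 + 5 so f = g + h
Step 3: On |z| = 2: |g| = 16 and |h| <= 8 + 5 = 13
Step 4: Since 16 > 13, |h| < |g| on |z| = 2, so by Rouche f has the same number of zeros as g inside |z| < 2
Step 5: g(z) = z^4 has 4 zeros (all at the origin) inside |z| < 2. Answer = 4

4


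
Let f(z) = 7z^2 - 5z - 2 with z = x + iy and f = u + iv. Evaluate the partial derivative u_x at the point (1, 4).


Step 1: f(z) = 7(x+iy)^2 - 5(x+iy) - 2
Step 2: u = 7(x^2 - y^2) - 5x - 2
Step 3: u_x = 14x - 5
Step 4: At (1, 4): u_x = 14 - 5 = 9

9


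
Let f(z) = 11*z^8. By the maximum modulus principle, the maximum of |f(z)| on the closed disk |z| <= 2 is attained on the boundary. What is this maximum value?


Step 1: On |z| = 2, |f(z)| = 11 * |z|^8 = 11 * 2^8
Step 2: By maximum modulus principle, maximum is on boundary.
Step 3: Maximum = 11 * 256 = 2816

2816


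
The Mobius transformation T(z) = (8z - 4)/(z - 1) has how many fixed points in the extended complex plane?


Step 1: Fixed points satisfy T(z) = z
Step 2: z^2 - 9z + 4 = 0
Step 3: Discriminant = (-9)^2 - 4*1*4 = 65
Step 4: Number of fixed points = 2

2


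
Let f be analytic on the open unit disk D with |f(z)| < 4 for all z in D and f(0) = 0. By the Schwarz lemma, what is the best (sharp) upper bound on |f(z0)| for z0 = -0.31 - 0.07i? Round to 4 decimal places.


Step 1: g = f/4 maps D -> D with g(0) = 0, so by the Schwarz lemma |g(z)| <= |z|, i.e. |f(z)| <= 4|z|; this is sharp (f(z) = 4z).
Step 2: |z0|^2 = (-0.31)^2 + (-0.07)^2 = 0.101
Step 3: |z0| = sqrt(0.101) = 0.317805
Step 4: Best bound = 4 * |z0| = 4 * 0.317805 = 1.2712

1.2712
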